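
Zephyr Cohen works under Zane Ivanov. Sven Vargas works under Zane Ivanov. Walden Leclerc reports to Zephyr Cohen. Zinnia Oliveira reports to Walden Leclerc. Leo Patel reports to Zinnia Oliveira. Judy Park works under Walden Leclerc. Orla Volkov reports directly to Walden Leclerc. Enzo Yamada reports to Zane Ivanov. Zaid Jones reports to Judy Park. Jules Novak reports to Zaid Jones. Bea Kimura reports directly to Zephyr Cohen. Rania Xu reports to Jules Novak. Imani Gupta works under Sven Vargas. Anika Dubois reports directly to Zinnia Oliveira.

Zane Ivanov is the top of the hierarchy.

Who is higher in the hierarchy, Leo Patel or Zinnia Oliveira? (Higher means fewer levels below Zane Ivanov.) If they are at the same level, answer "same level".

Zinnia Oliveira

Leo Patel is 4 levels below Zane Ivanov; Zinnia Oliveira is 3. Zinnia Oliveira is higher.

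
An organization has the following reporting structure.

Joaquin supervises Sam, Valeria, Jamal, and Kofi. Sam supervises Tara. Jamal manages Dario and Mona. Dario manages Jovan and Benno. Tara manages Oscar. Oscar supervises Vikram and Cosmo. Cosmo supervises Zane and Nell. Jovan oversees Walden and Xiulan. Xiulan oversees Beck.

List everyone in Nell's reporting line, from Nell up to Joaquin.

Nell reports to Cosmo. Cosmo reports to Oscar. Oscar reports to Tara. Tara reports to Sam. Sam reports to Joaquin. Joaquin is at the top.

Nell -> Cosmo -> Oscar -> Tara -> Sam -> Joaquin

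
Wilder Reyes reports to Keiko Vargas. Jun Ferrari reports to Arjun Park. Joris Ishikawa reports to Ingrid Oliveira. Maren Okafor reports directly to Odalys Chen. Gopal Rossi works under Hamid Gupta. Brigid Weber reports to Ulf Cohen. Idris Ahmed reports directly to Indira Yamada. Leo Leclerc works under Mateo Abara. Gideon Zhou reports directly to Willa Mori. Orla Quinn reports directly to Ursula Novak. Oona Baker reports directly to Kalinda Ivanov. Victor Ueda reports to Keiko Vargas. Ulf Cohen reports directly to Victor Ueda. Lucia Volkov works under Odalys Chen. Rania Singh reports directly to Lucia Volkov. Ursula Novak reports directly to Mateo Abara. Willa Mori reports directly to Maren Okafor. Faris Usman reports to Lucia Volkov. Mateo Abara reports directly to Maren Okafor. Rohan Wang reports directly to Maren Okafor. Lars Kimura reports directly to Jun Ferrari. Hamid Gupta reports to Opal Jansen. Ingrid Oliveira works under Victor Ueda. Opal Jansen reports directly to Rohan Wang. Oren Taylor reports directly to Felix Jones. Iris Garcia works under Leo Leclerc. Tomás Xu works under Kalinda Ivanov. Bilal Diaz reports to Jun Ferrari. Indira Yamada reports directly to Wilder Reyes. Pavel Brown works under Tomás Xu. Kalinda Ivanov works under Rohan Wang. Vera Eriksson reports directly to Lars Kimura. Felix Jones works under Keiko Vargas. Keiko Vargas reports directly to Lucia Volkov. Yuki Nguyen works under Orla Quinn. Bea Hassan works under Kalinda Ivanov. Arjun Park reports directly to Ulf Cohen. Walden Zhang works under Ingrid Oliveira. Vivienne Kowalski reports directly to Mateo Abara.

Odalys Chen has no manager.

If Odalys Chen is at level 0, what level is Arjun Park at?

5

Chain from Arjun Park up to Odalys Chen: Arjun Park → Ulf Cohen → Victor Ueda → Keiko Vargas → Lucia Volkov → Odalys Chen. That is 5 steps up, so Arjun Park is 5 levels below Odalys Chen.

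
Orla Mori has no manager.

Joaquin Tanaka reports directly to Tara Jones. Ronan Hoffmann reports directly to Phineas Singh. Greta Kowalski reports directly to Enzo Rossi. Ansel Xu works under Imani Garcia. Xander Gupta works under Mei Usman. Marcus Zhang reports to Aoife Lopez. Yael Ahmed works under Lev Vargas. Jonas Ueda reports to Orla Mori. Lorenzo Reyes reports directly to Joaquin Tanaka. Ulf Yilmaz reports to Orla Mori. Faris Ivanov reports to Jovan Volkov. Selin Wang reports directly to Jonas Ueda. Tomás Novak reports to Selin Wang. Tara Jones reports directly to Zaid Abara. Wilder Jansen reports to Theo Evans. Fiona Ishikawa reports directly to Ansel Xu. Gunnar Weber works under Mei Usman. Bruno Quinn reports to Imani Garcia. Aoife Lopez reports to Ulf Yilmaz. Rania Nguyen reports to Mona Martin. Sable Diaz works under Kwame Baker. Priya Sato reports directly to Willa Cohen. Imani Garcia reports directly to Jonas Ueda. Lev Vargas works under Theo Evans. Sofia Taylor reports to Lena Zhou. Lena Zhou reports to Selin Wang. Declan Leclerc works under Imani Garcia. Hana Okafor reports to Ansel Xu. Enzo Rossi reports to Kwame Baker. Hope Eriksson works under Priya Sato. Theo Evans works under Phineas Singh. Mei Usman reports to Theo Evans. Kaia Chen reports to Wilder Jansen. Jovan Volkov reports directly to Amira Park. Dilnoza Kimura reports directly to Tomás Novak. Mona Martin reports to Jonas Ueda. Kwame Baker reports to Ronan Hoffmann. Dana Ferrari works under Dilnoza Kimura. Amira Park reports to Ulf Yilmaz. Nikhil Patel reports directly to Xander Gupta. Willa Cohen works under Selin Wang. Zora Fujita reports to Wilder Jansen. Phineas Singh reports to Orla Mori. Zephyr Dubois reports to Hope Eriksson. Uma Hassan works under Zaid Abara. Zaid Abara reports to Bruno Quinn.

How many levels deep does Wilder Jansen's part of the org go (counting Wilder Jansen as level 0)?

The longest chain under Wilder Jansen runs Wilder Jansen → Zora Fujita, which is 1 level below Wilder Jansen.

1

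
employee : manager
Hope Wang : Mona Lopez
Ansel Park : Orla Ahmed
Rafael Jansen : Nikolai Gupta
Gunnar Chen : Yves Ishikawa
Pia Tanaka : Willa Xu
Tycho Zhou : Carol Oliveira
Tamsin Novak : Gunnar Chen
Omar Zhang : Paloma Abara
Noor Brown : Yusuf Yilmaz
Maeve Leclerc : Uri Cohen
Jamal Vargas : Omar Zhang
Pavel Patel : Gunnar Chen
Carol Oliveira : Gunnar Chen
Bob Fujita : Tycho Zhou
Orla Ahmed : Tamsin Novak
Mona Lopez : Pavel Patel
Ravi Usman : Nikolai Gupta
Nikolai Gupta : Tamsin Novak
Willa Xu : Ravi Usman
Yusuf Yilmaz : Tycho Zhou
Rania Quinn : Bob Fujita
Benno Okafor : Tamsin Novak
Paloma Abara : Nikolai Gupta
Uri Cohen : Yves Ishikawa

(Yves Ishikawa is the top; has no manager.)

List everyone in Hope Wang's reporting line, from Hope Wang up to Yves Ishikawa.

Hope Wang -> Mona Lopez -> Pavel Patel -> Gunnar Chen -> Yves Ishikawa

Hope Wang reports to Mona Lopez. Mona Lopez reports to Pavel Patel. Pavel Patel reports to Gunnar Chen. Gunnar Chen reports to Yves Ishikawa. Yves Ishikawa is at the top.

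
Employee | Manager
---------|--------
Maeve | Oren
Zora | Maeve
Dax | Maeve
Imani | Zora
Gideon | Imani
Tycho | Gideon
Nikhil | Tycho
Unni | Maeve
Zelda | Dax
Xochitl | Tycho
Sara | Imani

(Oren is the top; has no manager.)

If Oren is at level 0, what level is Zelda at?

3

Chain from Zelda up to Oren: Zelda → Dax → Maeve → Oren. That is 3 steps up, so Zelda is 3 levels below Oren.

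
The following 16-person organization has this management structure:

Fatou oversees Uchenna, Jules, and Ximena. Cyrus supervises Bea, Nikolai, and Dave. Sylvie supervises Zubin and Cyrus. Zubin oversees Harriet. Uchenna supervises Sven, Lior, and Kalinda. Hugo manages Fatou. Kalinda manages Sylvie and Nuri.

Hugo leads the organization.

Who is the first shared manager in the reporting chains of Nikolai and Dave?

Cyrus

Nikolai's chain of managers is Cyrus, Sylvie, Kalinda, Uchenna, Fatou, Hugo. Dave's chain of managers is Cyrus, Sylvie, Kalinda, Uchenna, Fatou, Hugo. The first manager that appears in both chains is Cyrus.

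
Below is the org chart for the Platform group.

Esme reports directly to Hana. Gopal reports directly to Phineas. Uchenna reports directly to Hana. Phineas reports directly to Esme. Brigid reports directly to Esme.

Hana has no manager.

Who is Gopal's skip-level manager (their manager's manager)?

Gopal reports to Phineas, and Phineas reports to Esme. So Gopal's skip-level manager is Esme.

Esme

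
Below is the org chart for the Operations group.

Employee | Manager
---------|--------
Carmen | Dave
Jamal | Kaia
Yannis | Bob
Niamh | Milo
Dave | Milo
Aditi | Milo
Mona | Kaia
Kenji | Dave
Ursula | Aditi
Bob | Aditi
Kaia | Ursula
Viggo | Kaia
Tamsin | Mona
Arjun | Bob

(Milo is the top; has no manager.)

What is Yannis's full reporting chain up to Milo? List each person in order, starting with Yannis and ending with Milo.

Yannis -> Bob -> Aditi -> Milo

Yannis reports to Bob. Bob reports to Aditi. Aditi reports to Milo. Milo is at the top.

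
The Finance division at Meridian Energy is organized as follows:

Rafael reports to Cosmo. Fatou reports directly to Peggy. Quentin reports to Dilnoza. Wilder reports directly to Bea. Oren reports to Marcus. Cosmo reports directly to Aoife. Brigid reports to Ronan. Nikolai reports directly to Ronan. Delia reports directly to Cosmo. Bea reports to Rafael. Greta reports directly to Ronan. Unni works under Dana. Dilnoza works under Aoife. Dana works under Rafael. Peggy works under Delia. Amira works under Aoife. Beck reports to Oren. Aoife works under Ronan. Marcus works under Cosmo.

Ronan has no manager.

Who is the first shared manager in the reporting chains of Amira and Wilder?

Amira's chain of managers is Aoife, Ronan. Wilder's chain of managers is Bea, Rafael, Cosmo, Aoife, Ronan. The first manager that appears in both chains is Aoife.

Aoife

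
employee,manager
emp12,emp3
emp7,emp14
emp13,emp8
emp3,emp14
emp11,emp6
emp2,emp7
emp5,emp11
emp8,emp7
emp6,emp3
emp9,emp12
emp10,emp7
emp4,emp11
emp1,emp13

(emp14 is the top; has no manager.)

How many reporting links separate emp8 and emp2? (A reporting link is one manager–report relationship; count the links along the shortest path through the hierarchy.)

2

emp8 is 1 level below emp7, and emp2 is 1 level below emp7 (their lowest common manager). The shortest path runs up from emp8 to emp7 and back down to emp2: 1 + 1 = 2 links.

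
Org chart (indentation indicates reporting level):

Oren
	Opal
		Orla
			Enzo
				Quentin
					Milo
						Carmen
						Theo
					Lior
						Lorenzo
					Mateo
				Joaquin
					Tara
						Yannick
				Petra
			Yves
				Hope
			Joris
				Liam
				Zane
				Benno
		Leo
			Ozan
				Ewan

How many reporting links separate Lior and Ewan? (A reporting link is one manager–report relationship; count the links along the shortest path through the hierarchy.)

Lior is 4 levels below Opal, and Ewan is 3 levels below Opal (their lowest common manager). The shortest path runs up from Lior to Opal and back down to Ewan: 4 + 3 = 7 links.

7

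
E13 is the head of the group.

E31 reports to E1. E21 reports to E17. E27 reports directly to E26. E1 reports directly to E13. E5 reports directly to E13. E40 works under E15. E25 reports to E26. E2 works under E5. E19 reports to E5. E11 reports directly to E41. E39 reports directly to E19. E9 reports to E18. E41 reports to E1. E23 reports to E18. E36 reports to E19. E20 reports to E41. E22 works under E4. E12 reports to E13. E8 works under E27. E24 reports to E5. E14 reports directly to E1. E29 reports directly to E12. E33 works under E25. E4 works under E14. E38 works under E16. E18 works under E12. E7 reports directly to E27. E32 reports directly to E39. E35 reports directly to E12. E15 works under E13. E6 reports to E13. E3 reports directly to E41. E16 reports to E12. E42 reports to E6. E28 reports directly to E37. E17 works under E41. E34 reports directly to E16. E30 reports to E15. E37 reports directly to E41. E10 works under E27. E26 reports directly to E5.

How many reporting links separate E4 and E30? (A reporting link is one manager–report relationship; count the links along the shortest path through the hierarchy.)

5

E4 is 3 levels below E13, and E30 is 2 levels below E13 (their lowest common manager). The shortest path runs up from E4 to E13 and back down to E30: 3 + 2 = 5 links.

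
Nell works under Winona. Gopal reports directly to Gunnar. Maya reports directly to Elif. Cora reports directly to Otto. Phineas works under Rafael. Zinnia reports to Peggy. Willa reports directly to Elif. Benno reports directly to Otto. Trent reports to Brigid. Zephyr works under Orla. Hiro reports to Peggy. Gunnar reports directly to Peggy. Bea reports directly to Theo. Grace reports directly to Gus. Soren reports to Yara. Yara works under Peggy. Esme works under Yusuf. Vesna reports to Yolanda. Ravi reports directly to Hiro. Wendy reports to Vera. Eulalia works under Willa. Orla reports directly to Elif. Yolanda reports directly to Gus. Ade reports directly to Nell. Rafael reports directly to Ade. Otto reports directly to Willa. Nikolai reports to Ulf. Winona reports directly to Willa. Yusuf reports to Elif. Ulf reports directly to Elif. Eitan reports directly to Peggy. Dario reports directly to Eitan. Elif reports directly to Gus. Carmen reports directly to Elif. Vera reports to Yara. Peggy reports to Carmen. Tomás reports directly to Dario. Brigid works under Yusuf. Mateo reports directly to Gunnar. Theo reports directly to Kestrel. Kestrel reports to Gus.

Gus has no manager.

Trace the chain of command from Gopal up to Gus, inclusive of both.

Gopal -> Gunnar -> Peggy -> Carmen -> Elif -> Gus

Gopal reports to Gunnar. Gunnar reports to Peggy. Peggy reports to Carmen. Carmen reports to Elif. Elif reports to Gus. Gus is at the top.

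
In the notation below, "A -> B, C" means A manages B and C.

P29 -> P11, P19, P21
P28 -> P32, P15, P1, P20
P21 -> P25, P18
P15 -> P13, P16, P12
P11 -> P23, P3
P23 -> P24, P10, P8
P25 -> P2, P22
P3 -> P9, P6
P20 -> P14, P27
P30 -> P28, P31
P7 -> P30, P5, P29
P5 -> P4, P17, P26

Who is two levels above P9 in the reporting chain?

P11

P9 reports to P3, and P3 reports to P11. So P9's skip-level manager is P11.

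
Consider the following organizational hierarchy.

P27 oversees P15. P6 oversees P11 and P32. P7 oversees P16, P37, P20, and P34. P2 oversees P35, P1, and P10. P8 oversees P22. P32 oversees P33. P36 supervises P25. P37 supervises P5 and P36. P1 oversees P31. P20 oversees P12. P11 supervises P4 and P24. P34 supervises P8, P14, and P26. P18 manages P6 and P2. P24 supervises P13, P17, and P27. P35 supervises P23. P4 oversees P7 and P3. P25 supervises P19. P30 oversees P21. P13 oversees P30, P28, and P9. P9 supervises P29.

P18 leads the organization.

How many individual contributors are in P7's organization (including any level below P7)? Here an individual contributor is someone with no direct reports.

7

The people in P7's organization with no one reporting to them are P26, P14, P22, P12, P19, P5, P16. That is 7.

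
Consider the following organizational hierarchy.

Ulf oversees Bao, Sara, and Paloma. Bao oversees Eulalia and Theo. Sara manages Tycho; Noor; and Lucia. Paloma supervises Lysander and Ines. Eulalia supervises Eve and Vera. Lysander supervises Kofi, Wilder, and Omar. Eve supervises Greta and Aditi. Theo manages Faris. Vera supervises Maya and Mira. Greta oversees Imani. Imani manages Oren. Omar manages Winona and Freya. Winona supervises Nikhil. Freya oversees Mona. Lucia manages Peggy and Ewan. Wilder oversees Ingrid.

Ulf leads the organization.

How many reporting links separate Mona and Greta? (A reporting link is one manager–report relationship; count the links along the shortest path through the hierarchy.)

Mona is 5 levels below Ulf, and Greta is 4 levels below Ulf (their lowest common manager). The shortest path runs up from Mona to Ulf and back down to Greta: 5 + 4 = 9 links.

9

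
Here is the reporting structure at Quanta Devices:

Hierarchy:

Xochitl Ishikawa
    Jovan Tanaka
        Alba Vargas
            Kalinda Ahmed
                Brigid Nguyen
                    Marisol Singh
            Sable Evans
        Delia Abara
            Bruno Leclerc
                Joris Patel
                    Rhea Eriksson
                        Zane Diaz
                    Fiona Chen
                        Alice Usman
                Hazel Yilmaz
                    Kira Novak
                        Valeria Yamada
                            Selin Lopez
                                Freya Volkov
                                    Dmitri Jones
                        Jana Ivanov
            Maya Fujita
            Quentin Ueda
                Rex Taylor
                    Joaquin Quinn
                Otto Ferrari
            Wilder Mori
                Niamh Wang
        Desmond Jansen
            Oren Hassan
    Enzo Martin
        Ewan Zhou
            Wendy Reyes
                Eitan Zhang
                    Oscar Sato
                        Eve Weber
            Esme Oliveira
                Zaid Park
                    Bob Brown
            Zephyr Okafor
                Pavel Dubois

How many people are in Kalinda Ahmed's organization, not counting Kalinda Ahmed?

2

Kalinda Ahmed directly manages Brigid Nguyen. Under Brigid Nguyen: Marisol Singh (1). That's 2 in total.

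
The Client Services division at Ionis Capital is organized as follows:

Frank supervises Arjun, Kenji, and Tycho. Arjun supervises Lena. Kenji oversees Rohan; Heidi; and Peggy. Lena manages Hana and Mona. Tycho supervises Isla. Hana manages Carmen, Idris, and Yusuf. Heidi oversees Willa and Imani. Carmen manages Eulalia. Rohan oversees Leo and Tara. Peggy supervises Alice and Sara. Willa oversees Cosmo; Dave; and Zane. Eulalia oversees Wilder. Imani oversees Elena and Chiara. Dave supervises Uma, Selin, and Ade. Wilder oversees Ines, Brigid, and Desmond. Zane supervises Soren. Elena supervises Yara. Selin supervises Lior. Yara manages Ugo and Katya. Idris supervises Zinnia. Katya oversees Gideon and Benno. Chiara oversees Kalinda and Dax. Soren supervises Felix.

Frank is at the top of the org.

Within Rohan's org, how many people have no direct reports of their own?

2

The people in Rohan's organization with no one reporting to them are Tara, Leo. That is 2.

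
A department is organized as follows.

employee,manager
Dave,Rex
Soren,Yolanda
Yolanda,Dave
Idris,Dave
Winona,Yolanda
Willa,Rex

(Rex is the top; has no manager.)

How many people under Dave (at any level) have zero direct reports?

3

The people in Dave's organization with no one reporting to them are Idris, Soren, Winona. That is 3.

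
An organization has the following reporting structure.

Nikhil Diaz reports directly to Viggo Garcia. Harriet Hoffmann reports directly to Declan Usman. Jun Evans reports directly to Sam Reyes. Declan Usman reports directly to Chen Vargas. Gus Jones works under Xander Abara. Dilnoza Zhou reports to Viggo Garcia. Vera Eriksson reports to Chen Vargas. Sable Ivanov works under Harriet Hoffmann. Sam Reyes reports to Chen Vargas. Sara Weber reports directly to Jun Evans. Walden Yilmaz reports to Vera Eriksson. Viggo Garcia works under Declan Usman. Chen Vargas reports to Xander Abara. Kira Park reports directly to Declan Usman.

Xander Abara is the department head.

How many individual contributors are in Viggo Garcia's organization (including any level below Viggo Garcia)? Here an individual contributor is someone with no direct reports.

The people in Viggo Garcia's organization with no one reporting to them are Dilnoza Zhou, Nikhil Diaz. That is 2.

2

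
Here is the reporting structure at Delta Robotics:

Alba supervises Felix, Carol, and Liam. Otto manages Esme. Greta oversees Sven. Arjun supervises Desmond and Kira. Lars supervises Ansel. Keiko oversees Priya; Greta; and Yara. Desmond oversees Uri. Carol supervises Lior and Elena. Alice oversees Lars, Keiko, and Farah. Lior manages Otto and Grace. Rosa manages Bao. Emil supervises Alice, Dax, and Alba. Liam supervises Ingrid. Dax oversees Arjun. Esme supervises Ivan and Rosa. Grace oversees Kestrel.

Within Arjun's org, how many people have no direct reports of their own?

2

The people in Arjun's organization with no one reporting to them are Kira, Uri. That is 2.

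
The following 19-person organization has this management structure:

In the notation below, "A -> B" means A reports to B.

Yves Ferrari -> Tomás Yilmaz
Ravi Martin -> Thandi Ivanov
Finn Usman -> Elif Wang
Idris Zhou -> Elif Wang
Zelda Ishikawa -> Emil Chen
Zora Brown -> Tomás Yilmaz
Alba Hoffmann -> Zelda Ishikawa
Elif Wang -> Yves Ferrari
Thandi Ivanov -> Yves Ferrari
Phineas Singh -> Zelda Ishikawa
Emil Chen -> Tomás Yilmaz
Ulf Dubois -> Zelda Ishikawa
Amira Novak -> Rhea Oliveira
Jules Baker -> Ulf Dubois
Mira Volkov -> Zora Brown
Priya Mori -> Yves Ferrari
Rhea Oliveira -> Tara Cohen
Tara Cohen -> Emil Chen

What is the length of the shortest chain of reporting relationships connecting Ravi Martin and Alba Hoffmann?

Ravi Martin is 3 levels below Tomás Yilmaz, and Alba Hoffmann is 3 levels below Tomás Yilmaz (their lowest common manager). The shortest path runs up from Ravi Martin to Tomás Yilmaz and back down to Alba Hoffmann: 3 + 3 = 6 links.

6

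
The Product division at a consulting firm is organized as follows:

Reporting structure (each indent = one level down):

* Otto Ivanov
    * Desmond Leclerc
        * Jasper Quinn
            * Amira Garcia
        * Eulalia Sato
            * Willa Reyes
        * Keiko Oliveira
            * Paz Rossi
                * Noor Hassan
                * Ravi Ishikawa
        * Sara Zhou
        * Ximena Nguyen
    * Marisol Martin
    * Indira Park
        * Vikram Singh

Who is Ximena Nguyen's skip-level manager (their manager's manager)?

Otto Ivanov

Ximena Nguyen reports to Desmond Leclerc, and Desmond Leclerc reports to Otto Ivanov. So Ximena Nguyen's skip-level manager is Otto Ivanov.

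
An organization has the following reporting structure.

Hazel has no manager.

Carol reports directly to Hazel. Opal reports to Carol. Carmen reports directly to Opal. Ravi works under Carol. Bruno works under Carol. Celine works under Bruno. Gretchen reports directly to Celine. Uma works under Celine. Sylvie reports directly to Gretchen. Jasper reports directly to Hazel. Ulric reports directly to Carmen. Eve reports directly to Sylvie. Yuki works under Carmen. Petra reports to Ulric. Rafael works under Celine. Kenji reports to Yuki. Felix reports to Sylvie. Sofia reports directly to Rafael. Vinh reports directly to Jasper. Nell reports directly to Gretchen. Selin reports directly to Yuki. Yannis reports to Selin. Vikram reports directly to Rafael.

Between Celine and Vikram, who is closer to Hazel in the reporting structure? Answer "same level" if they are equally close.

Celine

Celine is 3 levels below Hazel; Vikram is 5. Celine is higher.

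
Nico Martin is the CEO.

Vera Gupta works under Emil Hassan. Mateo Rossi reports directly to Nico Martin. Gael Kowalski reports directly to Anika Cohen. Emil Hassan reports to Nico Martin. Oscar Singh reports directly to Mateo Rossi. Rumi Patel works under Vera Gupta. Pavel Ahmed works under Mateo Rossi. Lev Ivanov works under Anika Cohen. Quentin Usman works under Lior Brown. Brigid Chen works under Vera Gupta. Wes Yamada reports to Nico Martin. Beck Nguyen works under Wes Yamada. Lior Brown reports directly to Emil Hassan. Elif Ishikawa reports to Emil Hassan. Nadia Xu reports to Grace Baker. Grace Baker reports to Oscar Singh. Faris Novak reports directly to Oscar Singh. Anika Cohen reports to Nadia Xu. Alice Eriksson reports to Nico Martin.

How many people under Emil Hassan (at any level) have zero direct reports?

The people in Emil Hassan's organization with no one reporting to them are Elif Ishikawa, Quentin Usman, Rumi Patel, Brigid Chen. That is 4.

4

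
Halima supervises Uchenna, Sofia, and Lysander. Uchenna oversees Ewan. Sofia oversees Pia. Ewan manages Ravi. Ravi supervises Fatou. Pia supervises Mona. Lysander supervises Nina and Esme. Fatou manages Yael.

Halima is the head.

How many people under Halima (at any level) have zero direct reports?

4

The people in Halima's organization with no one reporting to them are Esme, Nina, Mona, Yael. That is 4.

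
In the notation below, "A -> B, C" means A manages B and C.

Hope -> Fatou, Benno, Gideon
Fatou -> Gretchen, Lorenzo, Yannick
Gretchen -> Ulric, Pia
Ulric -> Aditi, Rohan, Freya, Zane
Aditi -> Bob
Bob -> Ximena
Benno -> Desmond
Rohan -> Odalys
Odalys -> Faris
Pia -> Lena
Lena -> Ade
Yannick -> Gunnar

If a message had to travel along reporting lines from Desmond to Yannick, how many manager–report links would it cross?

Desmond is 2 levels below Hope, and Yannick is 2 levels below Hope (their lowest common manager). The shortest path runs up from Desmond to Hope and back down to Yannick: 2 + 2 = 4 links.

4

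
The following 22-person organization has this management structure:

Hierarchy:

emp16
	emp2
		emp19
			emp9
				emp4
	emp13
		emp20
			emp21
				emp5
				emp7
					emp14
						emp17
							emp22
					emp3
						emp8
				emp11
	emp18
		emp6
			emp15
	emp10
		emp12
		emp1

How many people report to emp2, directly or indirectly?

emp2 directly manages emp19. Under emp19: emp9, emp4 (2). That's 3 in total.

3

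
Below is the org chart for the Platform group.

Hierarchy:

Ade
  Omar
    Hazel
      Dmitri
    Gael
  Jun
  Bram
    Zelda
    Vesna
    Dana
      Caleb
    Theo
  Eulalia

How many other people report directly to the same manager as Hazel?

1

Hazel reports to Omar. Omar's other direct reports are Gael — 1 peer.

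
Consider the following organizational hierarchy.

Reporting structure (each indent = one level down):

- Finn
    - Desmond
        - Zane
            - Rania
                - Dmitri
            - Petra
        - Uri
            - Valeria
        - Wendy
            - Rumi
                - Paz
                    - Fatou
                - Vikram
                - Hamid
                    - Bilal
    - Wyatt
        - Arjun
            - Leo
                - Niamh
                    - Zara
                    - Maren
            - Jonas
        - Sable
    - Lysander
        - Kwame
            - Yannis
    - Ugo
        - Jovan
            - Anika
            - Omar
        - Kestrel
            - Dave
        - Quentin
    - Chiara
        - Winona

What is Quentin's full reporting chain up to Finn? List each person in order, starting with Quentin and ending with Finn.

Quentin -> Ugo -> Finn

Quentin reports to Ugo. Ugo reports to Finn. Finn is at the top.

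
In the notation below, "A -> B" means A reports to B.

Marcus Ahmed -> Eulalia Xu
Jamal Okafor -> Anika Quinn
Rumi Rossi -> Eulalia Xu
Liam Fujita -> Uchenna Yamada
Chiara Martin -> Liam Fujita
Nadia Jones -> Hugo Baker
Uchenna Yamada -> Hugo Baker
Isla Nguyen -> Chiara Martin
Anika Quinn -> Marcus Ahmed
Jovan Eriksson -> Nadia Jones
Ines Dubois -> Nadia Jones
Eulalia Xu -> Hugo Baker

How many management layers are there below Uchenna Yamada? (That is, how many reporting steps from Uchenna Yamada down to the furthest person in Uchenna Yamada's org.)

The longest chain under Uchenna Yamada runs Uchenna Yamada → Liam Fujita → Chiara Martin → Isla Nguyen, which is 3 levels below Uchenna Yamada.

3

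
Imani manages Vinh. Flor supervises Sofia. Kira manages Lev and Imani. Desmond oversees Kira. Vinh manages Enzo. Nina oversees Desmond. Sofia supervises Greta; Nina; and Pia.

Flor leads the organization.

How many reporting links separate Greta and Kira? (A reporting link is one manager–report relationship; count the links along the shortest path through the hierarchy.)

4

Greta is 1 level below Sofia, and Kira is 3 levels below Sofia (their lowest common manager). The shortest path runs up from Greta to Sofia and back down to Kira: 1 + 3 = 4 links.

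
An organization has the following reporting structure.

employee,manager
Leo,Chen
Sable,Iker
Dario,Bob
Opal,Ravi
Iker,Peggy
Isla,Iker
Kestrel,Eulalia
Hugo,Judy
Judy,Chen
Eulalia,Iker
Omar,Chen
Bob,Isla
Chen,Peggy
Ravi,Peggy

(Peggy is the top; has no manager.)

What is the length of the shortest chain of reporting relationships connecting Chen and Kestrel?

Chen is 1 level below Peggy, and Kestrel is 3 levels below Peggy (their lowest common manager). The shortest path runs up from Chen to Peggy and back down to Kestrel: 1 + 3 = 4 links.

4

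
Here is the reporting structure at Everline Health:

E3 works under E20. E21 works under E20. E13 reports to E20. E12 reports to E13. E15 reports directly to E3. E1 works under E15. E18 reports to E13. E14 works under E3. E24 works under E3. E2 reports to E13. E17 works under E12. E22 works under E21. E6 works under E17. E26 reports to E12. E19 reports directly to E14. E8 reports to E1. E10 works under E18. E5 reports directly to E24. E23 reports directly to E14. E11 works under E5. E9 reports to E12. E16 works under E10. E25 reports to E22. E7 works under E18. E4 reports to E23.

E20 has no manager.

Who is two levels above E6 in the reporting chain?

E12

E6 reports to E17, and E17 reports to E12. So E6's skip-level manager is E12.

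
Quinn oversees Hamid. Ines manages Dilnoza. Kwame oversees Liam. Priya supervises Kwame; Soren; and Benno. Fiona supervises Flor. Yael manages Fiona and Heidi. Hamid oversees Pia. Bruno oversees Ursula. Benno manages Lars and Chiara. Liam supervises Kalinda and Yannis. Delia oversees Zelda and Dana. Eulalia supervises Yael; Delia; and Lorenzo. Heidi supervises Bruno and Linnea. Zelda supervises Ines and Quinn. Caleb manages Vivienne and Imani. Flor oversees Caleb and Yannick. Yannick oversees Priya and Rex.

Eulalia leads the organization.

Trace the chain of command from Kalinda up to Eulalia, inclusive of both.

Kalinda -> Liam -> Kwame -> Priya -> Yannick -> Flor -> Fiona -> Yael -> Eulalia

Kalinda reports to Liam. Liam reports to Kwame. Kwame reports to Priya. Priya reports to Yannick. Yannick reports to Flor. Flor reports to Fiona. Fiona reports to Yael. Yael reports to Eulalia. Eulalia is at the top.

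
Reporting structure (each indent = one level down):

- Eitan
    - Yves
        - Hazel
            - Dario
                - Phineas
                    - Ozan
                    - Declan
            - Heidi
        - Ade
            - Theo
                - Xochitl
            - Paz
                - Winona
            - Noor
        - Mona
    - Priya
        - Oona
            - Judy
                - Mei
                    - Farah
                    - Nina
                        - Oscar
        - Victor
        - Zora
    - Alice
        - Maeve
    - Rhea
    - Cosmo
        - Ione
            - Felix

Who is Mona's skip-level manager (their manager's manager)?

Eitan

Mona reports to Yves, and Yves reports to Eitan. So Mona's skip-level manager is Eitan.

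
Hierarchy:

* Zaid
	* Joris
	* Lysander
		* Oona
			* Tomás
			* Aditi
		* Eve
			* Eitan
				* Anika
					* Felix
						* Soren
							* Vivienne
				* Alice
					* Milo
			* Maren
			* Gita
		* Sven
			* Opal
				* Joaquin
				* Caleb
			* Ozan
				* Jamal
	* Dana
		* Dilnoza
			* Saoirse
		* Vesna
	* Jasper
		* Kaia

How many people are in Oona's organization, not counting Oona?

Oona directly manages Tomás, Aditi. Tomás has no reports. Aditi has no reports. So Oona's organization is 2 direct reports plus everyone under them: 1 + 1 = 2.

2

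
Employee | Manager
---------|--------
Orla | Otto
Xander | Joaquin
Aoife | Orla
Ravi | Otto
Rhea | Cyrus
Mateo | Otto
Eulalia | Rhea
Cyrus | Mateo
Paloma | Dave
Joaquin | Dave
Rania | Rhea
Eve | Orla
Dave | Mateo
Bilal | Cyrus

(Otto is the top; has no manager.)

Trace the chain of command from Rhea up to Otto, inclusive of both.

Rhea reports to Cyrus. Cyrus reports to Mateo. Mateo reports to Otto. Otto is at the top.

Rhea -> Cyrus -> Mateo -> Otto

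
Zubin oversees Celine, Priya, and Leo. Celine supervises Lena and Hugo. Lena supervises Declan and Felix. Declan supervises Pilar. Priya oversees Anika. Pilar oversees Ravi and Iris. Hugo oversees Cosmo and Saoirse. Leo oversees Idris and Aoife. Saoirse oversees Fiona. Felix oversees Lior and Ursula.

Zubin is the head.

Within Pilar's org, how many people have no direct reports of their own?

2

The people in Pilar's organization with no one reporting to them are Iris, Ravi. That is 2.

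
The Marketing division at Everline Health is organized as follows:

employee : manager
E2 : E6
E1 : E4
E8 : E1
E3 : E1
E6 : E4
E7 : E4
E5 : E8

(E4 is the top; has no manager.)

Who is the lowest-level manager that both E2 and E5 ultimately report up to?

E4

E2's chain of managers is E6, E4. E5's chain of managers is E8, E1, E4. The first manager that appears in both chains is E4.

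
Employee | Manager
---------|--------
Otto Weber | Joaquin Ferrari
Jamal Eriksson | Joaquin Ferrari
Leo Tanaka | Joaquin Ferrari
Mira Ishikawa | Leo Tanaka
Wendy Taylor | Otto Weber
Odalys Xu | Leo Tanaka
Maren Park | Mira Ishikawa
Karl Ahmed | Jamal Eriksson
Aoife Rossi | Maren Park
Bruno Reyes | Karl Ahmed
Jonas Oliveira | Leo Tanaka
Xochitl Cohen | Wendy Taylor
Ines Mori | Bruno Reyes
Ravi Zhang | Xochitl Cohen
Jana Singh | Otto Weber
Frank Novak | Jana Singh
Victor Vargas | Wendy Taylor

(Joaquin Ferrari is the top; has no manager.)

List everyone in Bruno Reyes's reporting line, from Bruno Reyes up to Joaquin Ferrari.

Bruno Reyes reports to Karl Ahmed. Karl Ahmed reports to Jamal Eriksson. Jamal Eriksson reports to Joaquin Ferrari. Joaquin Ferrari is at the top.

Bruno Reyes -> Karl Ahmed -> Jamal Eriksson -> Joaquin Ferrari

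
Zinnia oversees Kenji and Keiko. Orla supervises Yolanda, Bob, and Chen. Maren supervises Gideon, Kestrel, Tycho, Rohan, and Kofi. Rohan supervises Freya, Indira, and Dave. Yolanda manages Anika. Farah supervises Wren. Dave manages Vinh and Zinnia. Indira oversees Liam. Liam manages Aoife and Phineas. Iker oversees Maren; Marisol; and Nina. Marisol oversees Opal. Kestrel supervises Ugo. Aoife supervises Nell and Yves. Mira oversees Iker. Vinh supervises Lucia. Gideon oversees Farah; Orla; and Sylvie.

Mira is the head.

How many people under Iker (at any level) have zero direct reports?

The people in Iker's organization with no one reporting to them are Nina, Opal, Kofi, Lucia, Kenji, Keiko, Phineas, Yves, Nell, Freya, Tycho, Ugo, Sylvie, Chen, Bob, Anika, Wren. That is 17.

17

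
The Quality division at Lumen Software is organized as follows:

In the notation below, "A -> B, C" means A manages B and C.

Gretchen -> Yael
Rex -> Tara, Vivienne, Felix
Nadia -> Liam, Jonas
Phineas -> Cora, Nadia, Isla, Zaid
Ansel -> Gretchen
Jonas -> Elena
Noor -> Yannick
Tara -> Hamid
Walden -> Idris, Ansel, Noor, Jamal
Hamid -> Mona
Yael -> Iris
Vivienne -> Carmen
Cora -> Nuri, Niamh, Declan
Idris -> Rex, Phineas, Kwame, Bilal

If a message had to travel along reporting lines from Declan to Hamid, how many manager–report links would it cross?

6

Declan is 3 levels below Idris, and Hamid is 3 levels below Idris (their lowest common manager). The shortest path runs up from Declan to Idris and back down to Hamid: 3 + 3 = 6 links.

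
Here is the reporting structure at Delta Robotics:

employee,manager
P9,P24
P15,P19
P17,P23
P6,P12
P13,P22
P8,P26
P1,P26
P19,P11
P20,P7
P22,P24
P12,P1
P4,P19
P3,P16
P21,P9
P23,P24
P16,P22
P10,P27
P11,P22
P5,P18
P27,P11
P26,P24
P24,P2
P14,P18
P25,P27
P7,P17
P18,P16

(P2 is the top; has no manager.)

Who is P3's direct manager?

P3 reports directly to P16.

P16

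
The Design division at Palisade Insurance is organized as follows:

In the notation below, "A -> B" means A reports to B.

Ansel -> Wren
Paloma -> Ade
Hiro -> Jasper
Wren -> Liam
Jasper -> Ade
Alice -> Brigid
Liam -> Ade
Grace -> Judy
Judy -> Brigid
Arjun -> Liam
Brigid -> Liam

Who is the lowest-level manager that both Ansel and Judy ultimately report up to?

Ansel's chain of managers is Wren, Liam, Ade. Judy's chain of managers is Brigid, Liam, Ade. The first manager that appears in both chains is Liam.

Liam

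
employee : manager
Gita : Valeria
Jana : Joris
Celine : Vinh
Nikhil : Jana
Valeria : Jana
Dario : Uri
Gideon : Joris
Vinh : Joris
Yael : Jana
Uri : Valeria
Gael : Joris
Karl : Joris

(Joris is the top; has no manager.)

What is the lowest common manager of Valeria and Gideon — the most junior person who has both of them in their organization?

Joris

Valeria's chain of managers is Jana, Joris. Gideon's chain of managers is Joris. The first manager that appears in both chains is Joris.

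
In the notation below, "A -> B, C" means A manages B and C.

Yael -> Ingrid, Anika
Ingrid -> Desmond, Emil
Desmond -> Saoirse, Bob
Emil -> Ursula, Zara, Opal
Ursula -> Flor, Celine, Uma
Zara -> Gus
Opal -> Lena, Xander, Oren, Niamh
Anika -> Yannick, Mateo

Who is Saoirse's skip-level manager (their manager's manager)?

Saoirse reports to Desmond, and Desmond reports to Ingrid. So Saoirse's skip-level manager is Ingrid.

Ingrid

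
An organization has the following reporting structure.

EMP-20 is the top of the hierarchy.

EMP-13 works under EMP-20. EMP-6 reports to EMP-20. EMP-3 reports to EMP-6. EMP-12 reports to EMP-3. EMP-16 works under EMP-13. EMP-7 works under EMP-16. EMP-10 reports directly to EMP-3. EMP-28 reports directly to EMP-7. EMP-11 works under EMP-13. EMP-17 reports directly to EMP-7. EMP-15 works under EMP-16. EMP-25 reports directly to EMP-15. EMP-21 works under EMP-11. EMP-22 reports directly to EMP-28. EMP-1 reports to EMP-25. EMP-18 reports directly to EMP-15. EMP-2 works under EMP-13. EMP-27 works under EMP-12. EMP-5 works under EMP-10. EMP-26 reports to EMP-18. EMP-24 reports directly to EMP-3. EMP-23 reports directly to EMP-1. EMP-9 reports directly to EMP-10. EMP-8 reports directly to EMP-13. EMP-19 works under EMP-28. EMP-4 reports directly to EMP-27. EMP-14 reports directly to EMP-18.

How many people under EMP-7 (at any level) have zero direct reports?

3

The people in EMP-7's organization with no one reporting to them are EMP-17, EMP-19, EMP-22. That is 3.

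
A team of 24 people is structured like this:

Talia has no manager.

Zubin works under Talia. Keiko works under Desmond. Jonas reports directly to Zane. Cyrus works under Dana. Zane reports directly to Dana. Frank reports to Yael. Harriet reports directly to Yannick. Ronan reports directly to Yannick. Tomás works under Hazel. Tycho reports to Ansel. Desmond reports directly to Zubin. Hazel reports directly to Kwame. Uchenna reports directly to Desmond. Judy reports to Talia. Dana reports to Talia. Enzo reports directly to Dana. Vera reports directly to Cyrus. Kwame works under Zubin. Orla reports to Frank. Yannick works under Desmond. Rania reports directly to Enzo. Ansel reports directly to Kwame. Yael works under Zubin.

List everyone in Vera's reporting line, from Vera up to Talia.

Vera reports to Cyrus. Cyrus reports to Dana. Dana reports to Talia. Talia is at the top.

Vera -> Cyrus -> Dana -> Talia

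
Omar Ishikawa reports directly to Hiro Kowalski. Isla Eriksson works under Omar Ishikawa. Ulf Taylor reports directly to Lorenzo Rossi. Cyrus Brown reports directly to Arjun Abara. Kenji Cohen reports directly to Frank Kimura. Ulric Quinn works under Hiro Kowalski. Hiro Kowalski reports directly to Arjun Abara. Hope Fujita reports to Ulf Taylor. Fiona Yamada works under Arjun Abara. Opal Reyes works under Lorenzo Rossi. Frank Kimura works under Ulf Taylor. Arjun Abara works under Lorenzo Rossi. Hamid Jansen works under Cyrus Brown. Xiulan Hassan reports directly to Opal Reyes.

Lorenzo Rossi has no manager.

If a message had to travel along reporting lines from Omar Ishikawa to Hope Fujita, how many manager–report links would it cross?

5

Omar Ishikawa is 3 levels below Lorenzo Rossi, and Hope Fujita is 2 levels below Lorenzo Rossi (their lowest common manager). The shortest path runs up from Omar Ishikawa to Lorenzo Rossi and back down to Hope Fujita: 3 + 2 = 5 links.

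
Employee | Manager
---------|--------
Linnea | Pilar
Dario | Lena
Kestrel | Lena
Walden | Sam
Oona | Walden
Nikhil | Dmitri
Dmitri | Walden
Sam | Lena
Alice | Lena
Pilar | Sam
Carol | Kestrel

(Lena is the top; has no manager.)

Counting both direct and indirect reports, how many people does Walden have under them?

Walden directly manages Oona, Dmitri. Oona has no reports. Under Dmitri: Nikhil (1). So Walden's organization is 2 direct reports plus everyone under them: 1 + 2 = 3.

3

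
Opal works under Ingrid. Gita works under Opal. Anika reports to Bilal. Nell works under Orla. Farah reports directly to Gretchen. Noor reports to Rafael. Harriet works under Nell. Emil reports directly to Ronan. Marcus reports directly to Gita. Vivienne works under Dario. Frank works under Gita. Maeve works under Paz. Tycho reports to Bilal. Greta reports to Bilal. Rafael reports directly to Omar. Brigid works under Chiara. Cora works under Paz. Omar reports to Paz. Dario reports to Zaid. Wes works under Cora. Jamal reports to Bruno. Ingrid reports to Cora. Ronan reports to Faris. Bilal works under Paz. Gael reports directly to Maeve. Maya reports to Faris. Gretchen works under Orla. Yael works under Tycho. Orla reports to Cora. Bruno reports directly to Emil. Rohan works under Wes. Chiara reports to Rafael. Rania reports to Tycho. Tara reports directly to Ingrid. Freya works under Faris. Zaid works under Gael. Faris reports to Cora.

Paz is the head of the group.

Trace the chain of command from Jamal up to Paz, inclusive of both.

Jamal -> Bruno -> Emil -> Ronan -> Faris -> Cora -> Paz

Jamal reports to Bruno. Bruno reports to Emil. Emil reports to Ronan. Ronan reports to Faris. Faris reports to Cora. Cora reports to Paz. Paz is at the top.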